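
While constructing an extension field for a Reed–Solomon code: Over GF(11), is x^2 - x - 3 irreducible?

Yes

Write h(x) = x^2 - x - 3.
Check each element of GF(11) for a root: h(0)=8, h(1)=8, h(2)=10, h(3)=3, h(4)=9, h(5)=6, h(6)=5, h(7)=6, h(8)=9, h(9)=3, h(10)=10.
No roots. A degree-2 polynomial over a field with no linear factor is irreducible.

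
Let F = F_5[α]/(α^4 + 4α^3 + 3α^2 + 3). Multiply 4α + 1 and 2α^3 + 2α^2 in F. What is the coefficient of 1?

1

Multiply in F_5[α]: (4α + 1)·(2α^3 + 2α^2) = 3α^4 + 2α^2.
Reduce using α^4 ≡ α^3 + 2α^2 + 2 (mod α^4 + 4α^3 + 3α^2 + 3).
Reduced: 3α^3 + 3α^2 + 1.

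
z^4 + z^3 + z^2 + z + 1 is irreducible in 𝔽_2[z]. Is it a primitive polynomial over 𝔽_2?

No

Write f(z) = z^4 + z^3 + z^2 + z + 1.
|GF(2^4)^×| = 2^4 − 1 = 15. Prime factorization: 15 = 3·5.
f is primitive ⇔ z has order 15 in GF(2)[z]/(f), i.e. z^(15/q) ≠ 1 for each prime q | 15.
z^(5) mod f = 1
z^(3) mod f = z^3.
Since z^(5) = 1, the order of z divides 5 < 15; not primitive.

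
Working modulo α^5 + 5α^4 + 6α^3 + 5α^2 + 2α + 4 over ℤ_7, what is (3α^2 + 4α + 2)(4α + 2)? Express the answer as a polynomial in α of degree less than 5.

Multiply in ℤ_7[α]: (3α^2 + 4α + 2)·(4α + 2) = 5α^3 + α^2 + 2α + 4.
Reduced: 5α^3 + α^2 + 2α + 4.

5α^3 + α^2 + 2α + 4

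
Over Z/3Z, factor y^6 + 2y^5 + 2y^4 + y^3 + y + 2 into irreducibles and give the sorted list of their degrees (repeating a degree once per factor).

1, 2, 3

Write f(y) = y^6 + 2y^5 + 2y^4 + y^3 + y + 2.
Roots in Z/3Z: f(0) = 2; f(1) = 0 → root; f(2) = 1.
Linear factors from roots: (y + 2).
Complete factorization: f(y) = (y + 2)·(y^2 + 2y + 2)·(y^3 + y^2 + y + 2).
Factor degrees with multiplicity: 1 + 2 + 3 = 6.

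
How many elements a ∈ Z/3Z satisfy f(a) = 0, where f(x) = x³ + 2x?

3

Evaluate at each of the 3 elements of Z/3Z:
f(0) = 0 → root; f(1) = 0 → root; f(2) = 0 → root.
Roots: {0, 1, 2}.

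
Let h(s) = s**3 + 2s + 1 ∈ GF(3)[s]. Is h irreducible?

Yes

Check for roots in GF(3): h(0) = 1; h(1) = 1; h(2) = 1.
No roots. A degree-3 polynomial over a field with no linear factor is irreducible.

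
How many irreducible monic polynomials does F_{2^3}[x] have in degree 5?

By the necklace-counting formula, N_8(5) = (1/5) Σ_{d|5} μ(5/d)·8^d.
Divisors of 5: 1, 5; μ(5/d) for each: -1, 1.
Σ = − 8^1 + 8^5 = 32760.
N = 32760/5 = 6552.

6552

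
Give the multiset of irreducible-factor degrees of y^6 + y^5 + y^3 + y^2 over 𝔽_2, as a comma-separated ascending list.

1, 1, 1, 1, 2

Write g(y) = y^6 + y^5 + y^3 + y^2.
Roots in 𝔽_2: g(0) = 0 → root; g(1) = 0 → root.
Linear factors from roots: (y), (y + 1).
Complete factorization: g(y) = (y)^2·(y + 1)^2·(y^2 + y + 1).
Factor degrees with multiplicity: 1 + 1 + 1 + 1 + 2 = 6.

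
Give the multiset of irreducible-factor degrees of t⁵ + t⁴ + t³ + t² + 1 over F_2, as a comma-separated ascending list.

Write g(t) = t⁵ + t⁴ + t³ + t² + 1.
Roots in F_2: g(0) = 1; g(1) = 1.
Complete factorization: g(t) = (t⁵ + t⁴ + t³ + t² + 1).
Factor degrees with multiplicity: 5 = 5.

5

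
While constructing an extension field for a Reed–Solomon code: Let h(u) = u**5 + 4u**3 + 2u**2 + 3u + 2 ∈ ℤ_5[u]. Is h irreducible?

No

Check for roots in ℤ_5: h(0) = 2; h(1) = 2; h(2) = 0 → root; h(3) = 0 → root; h(4) = 1.
h(2) = 0, so (u − 2) divides h(u); h is reducible.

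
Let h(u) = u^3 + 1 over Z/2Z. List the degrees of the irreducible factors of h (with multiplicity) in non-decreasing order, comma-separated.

Roots in Z/2Z: h(0) = 1; h(1) = 0 → root.
Linear factors from roots: (u + 1).
Complete factorization: h(u) = (u + 1)·(u^2 + u + 1).
Factor degrees with multiplicity: 1 + 2 = 3.

1, 2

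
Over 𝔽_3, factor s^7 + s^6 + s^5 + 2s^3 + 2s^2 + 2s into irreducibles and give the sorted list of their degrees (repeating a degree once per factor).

1, 1, 1, 1, 1, 2

Write h(s) = s^7 + s^6 + s^5 + 2s^3 + 2s^2 + 2s.
Roots in 𝔽_3: h(0) = 0 → root; h(1) = 0 → root; h(2) = 0 → root.
Linear factors from roots: (s), (s + 2), (s + 1).
Complete factorization: h(s) = (s)·(s + 1)·(s + 2)^3·(s^2 + 1).
Factor degrees with multiplicity: 1 + 1 + 1 + 1 + 1 + 2 = 7.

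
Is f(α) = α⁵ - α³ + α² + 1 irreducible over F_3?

Check for roots in F_3: f(0) = 1; f(1) = 2; f(2) = 2.
No roots, so no linear factors.
Monic irreducibles of degree 2 over GF(3): α² + 1, α² + α - 1, α² - α - 1.
None of them divide f (all give nonzero remainder).
No irreducible factor of degree ≤ 2 exists, so f is irreducible over GF(3).

Yes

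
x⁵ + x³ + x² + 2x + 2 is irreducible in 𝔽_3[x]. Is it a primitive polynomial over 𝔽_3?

No

Write f(x) = x⁵ + x³ + x² + 2x + 2.
|GF(3^5)^×| = 3^5 − 1 = 242. Prime factorization: 242 = 2·11^2.
f is primitive ⇔ x has order 242 in GF(3)[x]/(f), i.e. x^(242/q) ≠ 1 for each prime q | 242.
x^(121) mod f = 1
x^(22) mod f = 2x + 1.
Since x^(121) = 1, the order of x divides 121 < 242; not primitive.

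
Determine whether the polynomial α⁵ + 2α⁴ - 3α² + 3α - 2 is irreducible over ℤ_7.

No

Write f(α) = α⁵ + 2α⁴ - 3α² + 3α - 2.
Check for roots in ℤ_7: f(0) = 5; f(1) = 1; f(2) = 0 → root; f(3) = 0 → root; f(4) = 0 → root; f(5) = 1; f(6) = 0 → root.
f(2) = 0, so (α − 2) divides f(α); f is reducible.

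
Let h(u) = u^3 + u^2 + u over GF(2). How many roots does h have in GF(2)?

1

Evaluate at each of the 2 elements of GF(2):
h(0) = 0 → root; h(1) = 1.
Roots: {0}.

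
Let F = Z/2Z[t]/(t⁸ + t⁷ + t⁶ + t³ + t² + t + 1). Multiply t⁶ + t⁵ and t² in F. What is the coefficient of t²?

1

Multiply in Z/2Z[t]: (t⁶ + t⁵)·(t²) = t⁸ + t⁷.
Reduce using t⁸ ≡ t⁷ + t⁶ + t³ + t² + t + 1 (mod t⁸ + t⁷ + t⁶ + t³ + t² + t + 1).
Reduced: t⁶ + t³ + t² + t + 1.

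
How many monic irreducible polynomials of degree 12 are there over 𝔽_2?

335

Gauss's count: N_{2}(12) = (1/12) Σ_{d|12} μ(12/d)·2^d.
Divisors of 12: 1, 2, 3, 4, 6, 12; μ(12/d) for each: 0, 1, 0, -1, -1, 1.
Σ = 2^2 − 2^4 − 2^6 + 2^12 = 4020.
N = 4020/12 = 335.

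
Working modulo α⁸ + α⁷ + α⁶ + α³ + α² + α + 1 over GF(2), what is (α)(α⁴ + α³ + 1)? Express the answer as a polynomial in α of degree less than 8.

Multiply in GF(2)[α]: (α)·(α⁴ + α³ + 1) = α⁵ + α⁴ + α.
Reduced: α⁵ + α⁴ + α.

α^5 + α^4 + α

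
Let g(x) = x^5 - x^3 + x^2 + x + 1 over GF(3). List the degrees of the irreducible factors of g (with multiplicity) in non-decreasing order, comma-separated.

1, 2, 2

Roots in GF(3): g(0) = 1; g(1) = 0 → root; g(2) = 1.
Linear factors from roots: (x - 1).
Complete factorization: g(x) = (x - 1)·(x^2 + 1)·(x^2 + x - 1).
Factor degrees with multiplicity: 1 + 2 + 2 = 5.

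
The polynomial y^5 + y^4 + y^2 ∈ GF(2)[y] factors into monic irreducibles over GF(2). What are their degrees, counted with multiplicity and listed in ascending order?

Write h(y) = y^5 + y^4 + y^2.
Roots in GF(2): h(0) = 0 → root; h(1) = 1.
Linear factors from roots: (y).
Complete factorization: h(y) = (y)^2·(y^3 + y^2 + 1).
Factor degrees with multiplicity: 1 + 1 + 3 = 5.

1, 1, 3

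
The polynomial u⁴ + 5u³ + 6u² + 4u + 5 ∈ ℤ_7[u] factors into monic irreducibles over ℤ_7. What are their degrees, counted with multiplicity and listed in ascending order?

1, 1, 1, 1

Write f(u) = u⁴ + 5u³ + 6u² + 4u + 5.
Linear factors from roots: (u + 6), (u + 4), (u + 3).
Complete factorization: f(u) = (u + 3)·(u + 4)·(u + 6)^2.
Factor degrees with multiplicity: 1 + 1 + 1 + 1 = 4.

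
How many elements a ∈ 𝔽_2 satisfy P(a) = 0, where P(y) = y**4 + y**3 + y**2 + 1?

Evaluate at each of the 2 elements of 𝔽_2:
P(0) = 1; P(1) = 0 → root.
Roots: {1}.

1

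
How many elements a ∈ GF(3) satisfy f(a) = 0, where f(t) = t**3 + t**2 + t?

Evaluate at each of the 3 elements of GF(3):
f(0) = 0 → root; f(1) = 0 → root; f(2) = 2.
Roots: {0, 1}.

2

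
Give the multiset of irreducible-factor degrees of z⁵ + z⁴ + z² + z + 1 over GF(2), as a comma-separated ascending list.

5

Write h(z) = z⁵ + z⁴ + z² + z + 1.
Roots in GF(2): h(0) = 1; h(1) = 1.
Complete factorization: h(z) = (z⁵ + z⁴ + z² + z + 1).
Factor degrees with multiplicity: 5 = 5.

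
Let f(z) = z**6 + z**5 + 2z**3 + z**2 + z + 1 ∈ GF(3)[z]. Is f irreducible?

Check for roots in GF(3): f(0) = 1; f(1) = 1; f(2) = 2.
No roots, so no linear factors.
Monic irreducibles of degree 2 over GF(3): z**2 + 1, z**2 + z + 2, z**2 + 2z + 2.
None of them divide f (all give nonzero remainder).
Degree-3 irreducible divisors: test the 8 monic irreducibles of degree 3 over GF(3).
None of them divide f (all give nonzero remainder).
No irreducible factor of degree ≤ 3 exists, so f is irreducible over GF(3).

Yes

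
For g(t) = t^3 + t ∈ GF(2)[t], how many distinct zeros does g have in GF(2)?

2

Evaluate at each of the 2 elements of GF(2):
g(0) = 0 → root; g(1) = 0 → root.
Roots: {0, 1}.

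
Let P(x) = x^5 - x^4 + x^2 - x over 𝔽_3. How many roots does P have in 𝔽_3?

Evaluate at each of the 3 elements of 𝔽_3:
P(0) = 0 → root; P(1) = 0 → root; P(2) = 0 → root.
Roots: {0, 1, 2}.

3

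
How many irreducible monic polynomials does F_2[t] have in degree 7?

18

Gauss's count: N_{2}(7) = (1/7) Σ_{d|7} μ(7/d)·2^d.
Divisors of 7: 1, 7; μ(7/d) for each: -1, 1.
Σ = − 2^1 + 2^7 = 126.
N = 126/7 = 18.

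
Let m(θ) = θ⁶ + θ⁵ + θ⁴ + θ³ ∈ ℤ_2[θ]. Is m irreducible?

Check for roots in ℤ_2: m(0) = 0 → root; m(1) = 0 → root.
m(0) = 0, so (θ) divides m(θ); m is reducible.

No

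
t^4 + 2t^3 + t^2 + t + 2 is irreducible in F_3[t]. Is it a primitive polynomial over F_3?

Yes

Write f(t) = t^4 + 2t^3 + t^2 + t + 2.
|GF(3^4)^×| = 3^4 − 1 = 80. Prime factorization: 80 = 2^4·5.
f is primitive ⇔ t has order 80 in GF(3)[t]/(f), i.e. t^(80/q) ≠ 1 for each prime q | 80.
t^(40) mod f = 2.
t^(16) mod f = t^3 + 1.
None equal 1, so t has full order 80; f is primitive.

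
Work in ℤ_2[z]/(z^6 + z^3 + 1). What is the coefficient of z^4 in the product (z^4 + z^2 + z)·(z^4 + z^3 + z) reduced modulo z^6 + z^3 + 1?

Multiply in ℤ_2[z]: (z^4 + z^2 + z)·(z^4 + z^3 + z) = z^8 + z^7 + z^6 + z^5 + z^4 + z^3 + z^2.
Reduce using z^6 ≡ z^3 + 1 (mod z^6 + z^3 + 1).
Reduced: z + 1.

0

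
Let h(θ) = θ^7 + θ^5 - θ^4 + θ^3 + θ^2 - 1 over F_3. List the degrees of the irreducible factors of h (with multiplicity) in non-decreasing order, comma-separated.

Roots in F_3: h(0) = 2; h(1) = 2; h(2) = 2.
Complete factorization: h(θ) = (θ^7 + θ^5 - θ^4 + θ^3 + θ^2 - 1).
Factor degrees with multiplicity: 7 = 7.

7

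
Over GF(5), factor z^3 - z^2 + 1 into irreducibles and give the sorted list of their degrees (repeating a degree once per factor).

Write g(z) = z^3 - z^2 + 1.
Roots in GF(5): g(0) = 1; g(1) = 1; g(2) = 0 → root; g(3) = 4; g(4) = 4.
Linear factors from roots: (z - 2).
Complete factorization: g(z) = (z - 2)·(z^2 + z + 2).
Factor degrees with multiplicity: 1 + 2 = 3.

1, 2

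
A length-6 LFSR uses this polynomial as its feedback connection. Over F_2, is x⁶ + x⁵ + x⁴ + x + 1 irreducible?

Write m(x) = x⁶ + x⁵ + x⁴ + x + 1.
Check for roots in F_2: m(0) = 1; m(1) = 1.
No roots, so no linear factors.
Monic irreducibles of degree 2 over GF(2): x² + x + 1.
None of them divide m (all give nonzero remainder).
Monic irreducibles of degree 3 over GF(2): x³ + x + 1, x³ + x² + 1.
None of them divide m (all give nonzero remainder).
No irreducible factor of degree ≤ 3 exists, so m is irreducible over GF(2).

Yes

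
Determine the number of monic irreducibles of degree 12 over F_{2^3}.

5726600880

By the necklace-counting formula, N_8(12) = (1/12) Σ_{d|12} μ(12/d)·8^d.
Divisors of 12: 1, 2, 3, 4, 6, 12; μ(12/d) for each: 0, 1, 0, -1, -1, 1.
Σ = 8^2 − 8^4 − 8^6 + 8^12 = 68719210560.
N = 68719210560/12 = 5726600880.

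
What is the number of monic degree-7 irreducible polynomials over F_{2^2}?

Gauss's count: N_{4}(7) = (1/7) Σ_{d|7} μ(7/d)·4^d.
Divisors of 7: 1, 7; μ(7/d) for each: -1, 1.
Σ = − 4^1 + 4^7 = 16380.
N = 16380/7 = 2340.

2340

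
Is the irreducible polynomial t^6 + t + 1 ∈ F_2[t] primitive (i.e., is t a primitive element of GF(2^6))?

Write f(t) = t^6 + t + 1.
|GF(2^6)^×| = 2^6 − 1 = 63. Prime factorization: 63 = 3^2·7.
f is primitive ⇔ t has order 63 in GF(2)[t]/(f), i.e. t^(63/q) ≠ 1 for each prime q | 63.
t^(21) mod f = t^5 + t^4 + t^3 + t + 1.
t^(9) mod f = t^4 + t^3.
None equal 1, so t has full order 63; f is primitive.

Yes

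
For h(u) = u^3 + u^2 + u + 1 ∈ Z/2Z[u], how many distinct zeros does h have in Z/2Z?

1

Evaluate at each of the 2 elements of Z/2Z:
h(0) = 1; h(1) = 0 → root.
Roots: {1}.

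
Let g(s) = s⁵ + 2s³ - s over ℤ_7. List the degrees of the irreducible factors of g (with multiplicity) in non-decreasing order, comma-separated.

1, 1, 1, 2

Linear factors from roots: (s), (s - 3), (s + 3).
Complete factorization: g(s) = (s)·(s + 3)·(s - 3)·(s² - 3).
Factor degrees with multiplicity: 1 + 1 + 1 + 2 = 5.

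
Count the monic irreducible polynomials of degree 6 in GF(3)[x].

116

Gauss's count: N_{3}(6) = (1/6) Σ_{d|6} μ(6/d)·3^d.
Divisors of 6: 1, 2, 3, 6; μ(6/d) for each: 1, -1, -1, 1.
Σ = 3^1 − 3^2 − 3^3 + 3^6 = 696.
N = 696/6 = 116.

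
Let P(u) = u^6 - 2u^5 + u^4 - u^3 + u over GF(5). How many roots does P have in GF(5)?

Evaluate at each of the 5 elements of GF(5):
P(0) = 0 → root; P(1) = 0 → root; P(2) = 0 → root; P(3) = 0 → root; P(4) = 4.
Roots: {0, 1, 2, 3}.

4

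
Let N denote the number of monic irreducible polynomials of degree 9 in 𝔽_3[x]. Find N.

The number of monic irreducibles of degree 9 over GF(3) is (1/9)·Σ_{d∣9} μ(9/d) 3^d.
Divisors of 9: 1, 3, 9; μ(9/d) for each: 0, -1, 1.
Σ = − 3^3 + 3^9 = 19656.
N = 19656/9 = 2184.

2184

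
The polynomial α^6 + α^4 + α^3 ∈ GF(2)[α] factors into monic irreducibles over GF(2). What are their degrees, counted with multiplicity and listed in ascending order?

1, 1, 1, 3

Write h(α) = α^6 + α^4 + α^3.
Roots in GF(2): h(0) = 0 → root; h(1) = 1.
Linear factors from roots: (α).
Complete factorization: h(α) = (α)^3·(α^3 + α + 1).
Factor degrees with multiplicity: 1 + 1 + 1 + 3 = 6.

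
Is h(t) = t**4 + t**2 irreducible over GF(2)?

No

Check for roots in GF(2): h(0) = 0 → root; h(1) = 0 → root.
h(0) = 0, so (t) divides h(t); h is reducible.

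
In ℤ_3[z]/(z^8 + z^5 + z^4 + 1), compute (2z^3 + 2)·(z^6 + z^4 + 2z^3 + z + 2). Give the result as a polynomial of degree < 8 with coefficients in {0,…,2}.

Multiply in ℤ_3[z]: (2z^3 + 2)·(z^6 + z^4 + 2z^3 + z + 2) = 2z^9 + 2z^7 + z^4 + 2z^3 + 2z + 1.
Reduce using z^8 ≡ 2z^5 + 2z^4 + 2 (mod z^8 + z^5 + z^4 + 1).
Reduced: 2z^7 + z^6 + z^5 + z^4 + 2z^3 + 1.

2z^7 + z^6 + z^5 + z^4 + 2z^3 + 1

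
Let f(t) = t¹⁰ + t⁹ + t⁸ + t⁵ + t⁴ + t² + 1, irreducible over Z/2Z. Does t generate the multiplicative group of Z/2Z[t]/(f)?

|GF(2^10)^×| = 2^10 − 1 = 1023. Prime factorization: 1023 = 3·11·31.
f is primitive ⇔ t has order 1023 in GF(2)[t]/(f), i.e. t^(1023/q) ≠ 1 for each prime q | 1023.
t^(341) mod f = 1
t^(93) mod f = t⁸ + t⁵ + t³ + t² + t.
t^(33) mod f = t⁸ + t⁶ + t² + 1.
Since t^(341) = 1, the order of t divides 341 < 1023; not primitive.

No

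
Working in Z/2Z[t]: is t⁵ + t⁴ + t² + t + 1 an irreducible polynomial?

Write P(t) = t⁵ + t⁴ + t² + t + 1.
Check for roots in Z/2Z: P(0) = 1; P(1) = 1.
No roots, so no linear factors.
Monic irreducibles of degree 2 over GF(2): t² + t + 1.
None of them divide P (all give nonzero remainder).
No irreducible factor of degree ≤ 2 exists, so P is irreducible over GF(2).

Yes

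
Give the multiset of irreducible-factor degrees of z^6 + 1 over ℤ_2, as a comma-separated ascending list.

Write f(z) = z^6 + 1.
Roots in ℤ_2: f(0) = 1; f(1) = 0 → root.
Linear factors from roots: (z + 1).
Complete factorization: f(z) = (z + 1)^2·(z^2 + z + 1)^2.
Factor degrees with multiplicity: 1 + 1 + 2 + 2 = 6.

1, 1, 2, 2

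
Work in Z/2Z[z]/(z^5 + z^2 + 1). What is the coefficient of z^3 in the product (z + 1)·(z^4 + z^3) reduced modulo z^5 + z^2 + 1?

1

Multiply in Z/2Z[z]: (z + 1)·(z^4 + z^3) = z^5 + z^3.
Reduce using z^5 ≡ z^2 + 1 (mod z^5 + z^2 + 1).
Reduced: z^3 + z^2 + 1.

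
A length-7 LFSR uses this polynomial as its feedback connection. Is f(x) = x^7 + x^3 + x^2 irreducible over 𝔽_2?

No

Check for roots in 𝔽_2: f(0) = 0 → root; f(1) = 1.
f(0) = 0, so (x) divides f(x); f is reducible.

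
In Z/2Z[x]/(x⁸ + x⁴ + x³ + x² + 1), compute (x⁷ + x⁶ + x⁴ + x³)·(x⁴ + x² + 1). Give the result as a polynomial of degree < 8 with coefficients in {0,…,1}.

Multiply in Z/2Z[x]: (x⁷ + x⁶ + x⁴ + x³)·(x⁴ + x² + 1) = x¹¹ + x¹⁰ + x⁹ + x⁵ + x⁴ + x³.
Reduce using x⁸ ≡ x⁴ + x³ + x² + 1 (mod x⁸ + x⁴ + x³ + x² + 1).
Reduced: x⁷ + x⁴ + x³ + x² + x.

x^7 + x^4 + x^3 + x^2 + x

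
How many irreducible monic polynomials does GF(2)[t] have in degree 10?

99

x^(2^10) − x is the product of all monic irreducibles of degree dividing 10; Möbius inversion gives N = (1/10) Σ μ(10/d)·2^d.
Divisors of 10: 1, 2, 5, 10; μ(10/d) for each: 1, -1, -1, 1.
Σ = 2^1 − 2^2 − 2^5 + 2^10 = 990.
N = 990/10 = 99.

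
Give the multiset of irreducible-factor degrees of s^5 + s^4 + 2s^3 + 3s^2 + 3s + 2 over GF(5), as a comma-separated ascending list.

Write f(s) = s^5 + s^4 + 2s^3 + 3s^2 + 3s + 2.
Roots in GF(5): f(0) = 2; f(1) = 2; f(2) = 4; f(3) = 1; f(4) = 0 → root.
Linear factors from roots: (s + 1).
Complete factorization: f(s) = (s + 1)·(s^2 + s + 1)·(s^2 + 4s + 2).
Factor degrees with multiplicity: 1 + 2 + 2 = 5.

1, 2, 2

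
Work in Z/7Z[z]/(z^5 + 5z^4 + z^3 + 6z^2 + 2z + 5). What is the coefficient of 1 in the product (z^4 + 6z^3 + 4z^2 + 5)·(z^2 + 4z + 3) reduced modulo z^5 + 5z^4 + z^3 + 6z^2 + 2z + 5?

Multiply in Z/7Z[z]: (z^4 + 6z^3 + 4z^2 + 5)·(z^2 + 4z + 3) = z^6 + 3z^5 + 3z^4 + 6z^3 + 3z^2 + 6z + 1.
Reduce using z^5 ≡ 2z^4 + 6z^3 + z^2 + 5z + 2 (mod z^5 + 5z^4 + z^3 + 6z^2 + 2z + 5).
Reduced: 5z^4 + 2z^3 + 6z^2 + 5z + 4.

4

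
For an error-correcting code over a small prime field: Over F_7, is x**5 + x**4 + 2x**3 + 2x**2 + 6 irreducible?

Yes

Write P(x) = x**5 + x**4 + 2x**3 + 2x**2 + 6.
Check for roots in F_7: P(0) = 6; P(1) = 5; P(2) = 1; P(3) = 3; P(4) = 4; P(5) = 3; P(6) = 6.
No roots, so no linear factors.
Degree-2 irreducible divisors: test the 21 monic irreducibles of degree 2 over GF(7).
None of them divide P (all give nonzero remainder).
No irreducible factor of degree ≤ 2 exists, so P is irreducible over GF(7).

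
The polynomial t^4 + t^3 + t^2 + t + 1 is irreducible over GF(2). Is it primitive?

No

Write f(t) = t^4 + t^3 + t^2 + t + 1.
|GF(2^4)^×| = 2^4 − 1 = 15. Prime factorization: 15 = 3·5.
f is primitive ⇔ t has order 15 in GF(2)[t]/(f), i.e. t^(15/q) ≠ 1 for each prime q | 15.
t^(5) mod f = 1
t^(3) mod f = t^3.
Since t^(5) = 1, the order of t divides 5 < 15; not primitive.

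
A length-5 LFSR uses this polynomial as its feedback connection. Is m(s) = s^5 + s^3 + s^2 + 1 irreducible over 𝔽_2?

No

Check for roots in 𝔽_2: m(0) = 1; m(1) = 0 → root.
m(1) = 0, so (s − 1) divides m(s); m is reducible.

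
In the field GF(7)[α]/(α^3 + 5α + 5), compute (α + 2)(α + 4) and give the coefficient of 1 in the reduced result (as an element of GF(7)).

Multiply in GF(7)[α]: (α + 2)·(α + 4) = α^2 + 6α + 1.
Reduced: α^2 + 6α + 1.

1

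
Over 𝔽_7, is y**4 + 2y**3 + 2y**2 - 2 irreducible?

Yes

Write m(y) = y**4 + 2y**3 + 2y**2 - 2.
Check for roots in 𝔽_7: m(0) = 5; m(1) = 3; m(2) = 3; m(3) = 4; m(4) = 1; m(5) = 6; m(6) = 6.
No roots, so no linear factors.
Degree-2 irreducible divisors: test the 21 monic irreducibles of degree 2 over GF(7).
None of them divide m (all give nonzero remainder).
No irreducible factor of degree ≤ 2 exists, so m is irreducible over GF(7).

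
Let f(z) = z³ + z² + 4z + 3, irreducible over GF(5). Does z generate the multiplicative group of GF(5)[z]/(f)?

Yes

|GF(5^3)^×| = 5^3 − 1 = 124. Prime factorization: 124 = 2^2·31.
f is primitive ⇔ z has order 124 in GF(5)[z]/(f), i.e. z^(124/q) ≠ 1 for each prime q | 124.
z^(62) mod f = 4.
z^(4) mod f = 2z² + z + 3.
None equal 1, so z has full order 124; f is primitive.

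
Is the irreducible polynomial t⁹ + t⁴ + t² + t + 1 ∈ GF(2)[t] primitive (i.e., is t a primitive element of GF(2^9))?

Write f(t) = t⁹ + t⁴ + t² + t + 1.
|GF(2^9)^×| = 2^9 − 1 = 511. Prime factorization: 511 = 7·73.
f is primitive ⇔ t has order 511 in GF(2)[t]/(f), i.e. t^(511/q) ≠ 1 for each prime q | 511.
t^(73) mod f = 1
t^(7) mod f = t⁷.
Since t^(73) = 1, the order of t divides 73 < 511; not primitive.

No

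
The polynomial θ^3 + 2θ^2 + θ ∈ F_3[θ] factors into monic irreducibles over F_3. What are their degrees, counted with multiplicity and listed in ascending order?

Write h(θ) = θ^3 + 2θ^2 + θ.
Roots in F_3: h(0) = 0 → root; h(1) = 1; h(2) = 0 → root.
Linear factors from roots: (θ), (θ + 1).
Complete factorization: h(θ) = (θ)·(θ + 1)^2.
Factor degrees with multiplicity: 1 + 1 + 1 = 3.

1, 1, 1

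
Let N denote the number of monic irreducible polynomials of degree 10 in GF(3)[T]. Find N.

5880

Gauss's count: N_{3}(10) = (1/10) Σ_{d|10} μ(10/d)·3^d.
Divisors of 10: 1, 2, 5, 10; μ(10/d) for each: 1, -1, -1, 1.
Σ = 3^1 − 3^2 − 3^5 + 3^10 = 58800.
N = 58800/10 = 5880.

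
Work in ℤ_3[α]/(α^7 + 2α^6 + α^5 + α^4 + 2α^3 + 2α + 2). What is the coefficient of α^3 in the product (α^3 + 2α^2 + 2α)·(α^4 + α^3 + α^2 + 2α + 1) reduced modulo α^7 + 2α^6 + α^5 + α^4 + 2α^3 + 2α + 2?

2

Multiply in ℤ_3[α]: (α^3 + 2α^2 + 2α)·(α^4 + α^3 + α^2 + 2α + 1) = α^7 + 2α^5 + α^3 + 2α.
Reduce using α^7 ≡ α^6 + 2α^5 + 2α^4 + α^3 + α + 1 (mod α^7 + 2α^6 + α^5 + α^4 + 2α^3 + 2α + 2).
Reduced: α^6 + α^5 + 2α^4 + 2α^3 + 1.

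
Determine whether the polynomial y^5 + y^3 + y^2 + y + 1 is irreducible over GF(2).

Write f(y) = y^5 + y^3 + y^2 + y + 1.
Check for roots in GF(2): f(0) = 1; f(1) = 1.
No roots, so no linear factors.
Monic irreducibles of degree 2 over GF(2): y^2 + y + 1.
None of them divide f (all give nonzero remainder).
No irreducible factor of degree ≤ 2 exists, so f is irreducible over GF(2).

Yes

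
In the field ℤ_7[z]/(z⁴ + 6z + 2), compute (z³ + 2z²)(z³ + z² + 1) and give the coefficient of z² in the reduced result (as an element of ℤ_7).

3

Multiply in ℤ_7[z]: (z³ + 2z²)·(z³ + z² + 1) = z⁶ + 3z⁵ + 2z⁴ + z³ + 2z².
Reduce using z⁴ ≡ z + 5 (mod z⁴ + 6z + 2).
Reduced: 2z³ + 3z² + 3z + 3.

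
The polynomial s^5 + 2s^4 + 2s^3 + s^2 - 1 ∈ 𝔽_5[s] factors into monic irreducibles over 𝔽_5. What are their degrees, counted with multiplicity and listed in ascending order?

Write g(s) = s^5 + 2s^4 + 2s^3 + s^2 - 1.
Roots in 𝔽_5: g(0) = 4; g(1) = 0 → root; g(2) = 3; g(3) = 2; g(4) = 4.
Linear factors from roots: (s - 1).
Complete factorization: g(s) = (s - 1)·(s^2 + 2)·(s^2 - 2s - 2).
Factor degrees with multiplicity: 1 + 2 + 2 = 5.

1, 2, 2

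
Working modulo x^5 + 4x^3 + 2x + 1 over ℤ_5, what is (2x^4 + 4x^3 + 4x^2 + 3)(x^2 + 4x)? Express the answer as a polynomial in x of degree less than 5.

2x^4 + 3x^3 + 4x^2 + x + 3

Multiply in ℤ_5[x]: (2x^4 + 4x^3 + 4x^2 + 3)·(x^2 + 4x) = 2x^6 + 2x^5 + x^3 + 3x^2 + 2x.
Reduce using x^5 ≡ x^3 + 3x + 4 (mod x^5 + 4x^3 + 2x + 1).
Reduced: 2x^4 + 3x^3 + 4x^2 + x + 3.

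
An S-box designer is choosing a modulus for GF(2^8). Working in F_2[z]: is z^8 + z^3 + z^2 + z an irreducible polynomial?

No

Write m(z) = z^8 + z^3 + z^2 + z.
Check for roots in F_2: m(0) = 0 → root; m(1) = 0 → root.
m(0) = 0, so (z) divides m(z); m is reducible.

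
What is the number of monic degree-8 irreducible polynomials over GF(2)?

30

x^(2^8) − x is the product of all monic irreducibles of degree dividing 8; Möbius inversion gives N = (1/8) Σ μ(8/d)·2^d.
Divisors of 8: 1, 2, 4, 8; μ(8/d) for each: 0, 0, -1, 1.
Σ = − 2^4 + 2^8 = 240.
N = 240/8 = 30.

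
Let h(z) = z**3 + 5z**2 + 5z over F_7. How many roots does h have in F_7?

1

Evaluate at each of the 7 elements of F_7:
h(0) = 0 → root; h(1) = 4; h(2) = 3; h(3) = 3; h(4) = 3; h(5) = 2; h(6) = 6.
Roots: {0}.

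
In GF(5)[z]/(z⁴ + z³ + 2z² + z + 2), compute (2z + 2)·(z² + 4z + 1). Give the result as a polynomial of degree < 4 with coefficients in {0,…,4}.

2z^3 + 2

Multiply in GF(5)[z]: (2z + 2)·(z² + 4z + 1) = 2z³ + 2.
Reduced: 2z³ + 2.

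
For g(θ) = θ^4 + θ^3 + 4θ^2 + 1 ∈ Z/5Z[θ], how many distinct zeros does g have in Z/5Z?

2

Evaluate at each of the 5 elements of Z/5Z:
g(0) = 1; g(1) = 2; g(2) = 1; g(3) = 0 → root; g(4) = 0 → root.
Roots: {3, 4}.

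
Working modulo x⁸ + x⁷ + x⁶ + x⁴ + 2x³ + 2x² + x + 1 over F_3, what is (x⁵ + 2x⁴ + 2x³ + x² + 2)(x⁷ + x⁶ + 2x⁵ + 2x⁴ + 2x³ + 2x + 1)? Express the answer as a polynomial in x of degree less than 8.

Multiply in F_3[x]: (x⁵ + 2x⁴ + 2x³ + x² + 2)·(x⁷ + x⁶ + 2x⁵ + 2x⁴ + 2x³ + 2x + 1) = x¹² + 2x⁸ + x⁶ + 2x⁵ + x⁴ + 2x³ + x² + x + 2.
Reduce using x⁸ ≡ 2x⁷ + 2x⁶ + 2x⁴ + x³ + x² + 2x + 2 (mod x⁸ + x⁷ + x⁶ + x⁴ + 2x³ + 2x² + x + 1).
Reduced: x⁷ + x⁶ + 2x⁵ + 2x⁴ + x³ + 2.

x^7 + x^6 + 2x^5 + 2x^4 + x^3 + 2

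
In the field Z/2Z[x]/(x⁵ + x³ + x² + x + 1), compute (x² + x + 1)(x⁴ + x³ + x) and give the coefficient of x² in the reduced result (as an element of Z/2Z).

Multiply in Z/2Z[x]: (x² + x + 1)·(x⁴ + x³ + x) = x⁶ + x² + x.
Reduce using x⁵ ≡ x³ + x² + x + 1 (mod x⁵ + x³ + x² + x + 1).
Reduced: x⁴ + x³.

0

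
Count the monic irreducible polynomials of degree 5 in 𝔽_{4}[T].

By the necklace-counting formula, N_4(5) = (1/5) Σ_{d|5} μ(5/d)·4^d.
Divisors of 5: 1, 5; μ(5/d) for each: -1, 1.
Σ = − 4^1 + 4^5 = 1020.
N = 1020/5 = 204.

204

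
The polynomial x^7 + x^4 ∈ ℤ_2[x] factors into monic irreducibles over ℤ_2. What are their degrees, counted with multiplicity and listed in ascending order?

Write h(x) = x^7 + x^4.
Roots in ℤ_2: h(0) = 0 → root; h(1) = 0 → root.
Linear factors from roots: (x), (x + 1).
Complete factorization: h(x) = (x + 1)·(x)^4·(x^2 + x + 1).
Factor degrees with multiplicity: 1 + 1 + 1 + 1 + 1 + 2 = 7.

1, 1, 1, 1, 1, 2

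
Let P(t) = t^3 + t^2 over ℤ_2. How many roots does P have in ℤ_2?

2

Evaluate at each of the 2 elements of ℤ_2:
P(0) = 0 → root; P(1) = 0 → root.
Roots: {0, 1}.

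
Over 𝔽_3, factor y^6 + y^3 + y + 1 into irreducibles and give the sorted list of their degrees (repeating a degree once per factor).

Write g(y) = y^6 + y^3 + y + 1.
Roots in 𝔽_3: g(0) = 1; g(1) = 1; g(2) = 0 → root.
Linear factors from roots: (y + 1).
Complete factorization: g(y) = (y + 1)·(y^2 + 1)·(y^3 - y^2 + 1).
Factor degrees with multiplicity: 1 + 2 + 3 = 6.

1, 2, 3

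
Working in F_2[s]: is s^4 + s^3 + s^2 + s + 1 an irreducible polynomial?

Yes

Write f(s) = s^4 + s^3 + s^2 + s + 1.
Check for roots in F_2: f(0) = 1; f(1) = 1.
No roots, so no linear factors.
Monic irreducibles of degree 2 over GF(2): s^2 + s + 1.
None of them divide f (all give nonzero remainder).
No irreducible factor of degree ≤ 2 exists, so f is irreducible over GF(2).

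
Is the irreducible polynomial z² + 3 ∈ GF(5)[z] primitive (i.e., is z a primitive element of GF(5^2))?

No

Write f(z) = z² + 3.
|GF(5^2)^×| = 5^2 − 1 = 24. Prime factorization: 24 = 2^3·3.
f is primitive ⇔ z has order 24 in GF(5)[z]/(f), i.e. z^(24/q) ≠ 1 for each prime q | 24.
z^(12) mod f = 4.
z^(8) mod f = 1
Since z^(8) = 1, the order of z divides 8 < 24; not primitive.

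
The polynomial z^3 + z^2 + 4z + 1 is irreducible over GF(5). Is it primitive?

No

Write f(z) = z^3 + z^2 + 4z + 1.
|GF(5^3)^×| = 5^3 − 1 = 124. Prime factorization: 124 = 2^2·31.
f is primitive ⇔ z has order 124 in GF(5)[z]/(f), i.e. z^(124/q) ≠ 1 for each prime q | 124.
z^(62) mod f = 1
z^(4) mod f = 2z^2 + 3z + 1.
Since z^(62) = 1, the order of z divides 62 < 124; not primitive.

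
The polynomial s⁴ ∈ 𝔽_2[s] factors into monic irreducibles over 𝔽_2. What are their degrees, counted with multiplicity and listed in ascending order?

1, 1, 1, 1

Write h(s) = s⁴.
Roots in 𝔽_2: h(0) = 0 → root; h(1) = 1.
Linear factors from roots: (s).
Complete factorization: h(s) = (s)^4.
Factor degrees with multiplicity: 1 + 1 + 1 + 1 = 4.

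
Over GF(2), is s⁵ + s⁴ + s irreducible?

Write g(s) = s⁵ + s⁴ + s.
Check for roots in GF(2): g(0) = 0 → root; g(1) = 1.
g(0) = 0, so (s) divides g(s); g is reducible.

No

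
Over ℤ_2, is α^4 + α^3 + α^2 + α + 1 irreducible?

Write f(α) = α^4 + α^3 + α^2 + α + 1.
Check for roots in ℤ_2: f(0) = 1; f(1) = 1.
No roots, so no linear factors.
Monic irreducibles of degree 2 over GF(2): α^2 + α + 1.
None of them divide f (all give nonzero remainder).
No irreducible factor of degree ≤ 2 exists, so f is irreducible over GF(2).

Yes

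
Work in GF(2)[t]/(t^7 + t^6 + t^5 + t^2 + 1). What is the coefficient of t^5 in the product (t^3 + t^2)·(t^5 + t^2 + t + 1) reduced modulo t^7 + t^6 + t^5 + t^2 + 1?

1

Multiply in GF(2)[t]: (t^3 + t^2)·(t^5 + t^2 + t + 1) = t^8 + t^7 + t^5 + t^2.
Reduce using t^7 ≡ t^6 + t^5 + t^2 + 1 (mod t^7 + t^6 + t^5 + t^2 + 1).
Reduced: t^6 + t^5 + t^3 + t^2 + t.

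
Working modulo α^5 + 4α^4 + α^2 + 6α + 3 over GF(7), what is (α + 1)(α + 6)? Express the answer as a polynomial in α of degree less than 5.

Multiply in GF(7)[α]: (α + 1)·(α + 6) = α^2 + 6.
Reduced: α^2 + 6.

α^2 + 6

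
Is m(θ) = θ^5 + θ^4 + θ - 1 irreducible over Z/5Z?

Yes

Check for roots in Z/5Z: m(0) = 4; m(1) = 2; m(2) = 4; m(3) = 1; m(4) = 3.
No roots, so no linear factors.
Degree-2 irreducible divisors: test the 10 monic irreducibles of degree 2 over GF(5).
None of them divide m (all give nonzero remainder).
No irreducible factor of degree ≤ 2 exists, so m is irreducible over GF(5).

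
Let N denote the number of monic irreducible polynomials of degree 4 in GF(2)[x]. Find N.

3

Gauss's count: N_{2}(4) = (1/4) Σ_{d|4} μ(4/d)·2^d.
Divisors of 4: 1, 2, 4; μ(4/d) for each: 0, -1, 1.
Σ = − 2^2 + 2^4 = 12.
N = 12/4 = 3.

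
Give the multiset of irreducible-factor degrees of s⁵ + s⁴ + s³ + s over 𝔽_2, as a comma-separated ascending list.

Write f(s) = s⁵ + s⁴ + s³ + s.
Roots in 𝔽_2: f(0) = 0 → root; f(1) = 0 → root.
Linear factors from roots: (s), (s + 1).
Complete factorization: f(s) = (s)·(s + 1)·(s³ + s + 1).
Factor degrees with multiplicity: 1 + 1 + 3 = 5.

1, 1, 3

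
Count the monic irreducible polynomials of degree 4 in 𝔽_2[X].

3

Gauss's count: N_{2}(4) = (1/4) Σ_{d|4} μ(4/d)·2^d.
Divisors of 4: 1, 2, 4; μ(4/d) for each: 0, -1, 1.
Σ = − 2^2 + 2^4 = 12.
N = 12/4 = 3.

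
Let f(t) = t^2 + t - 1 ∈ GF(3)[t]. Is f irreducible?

Check for roots in GF(3): f(0) = 2; f(1) = 1; f(2) = 2.
No roots. A degree-2 polynomial over a field with no linear factor is irreducible.

Yes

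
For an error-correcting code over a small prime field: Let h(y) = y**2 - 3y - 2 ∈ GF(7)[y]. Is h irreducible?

Check for roots in GF(7): h(0) = 5; h(1) = 3; h(2) = 3; h(3) = 5; h(4) = 2; h(5) = 1; h(6) = 2.
No roots. A degree-2 polynomial over a field with no linear factor is irreducible.

Yes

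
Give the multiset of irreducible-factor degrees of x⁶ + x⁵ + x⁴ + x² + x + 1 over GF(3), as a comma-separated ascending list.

Write g(x) = x⁶ + x⁵ + x⁴ + x² + x + 1.
Roots in GF(3): g(0) = 1; g(1) = 0 → root; g(2) = 2.
Linear factors from roots: (x - 1).
Complete factorization: g(x) = (x - 1)^2·(x² + x - 1)·(x² - x - 1).
Factor degrees with multiplicity: 1 + 1 + 2 + 2 = 6.

1, 1, 2, 2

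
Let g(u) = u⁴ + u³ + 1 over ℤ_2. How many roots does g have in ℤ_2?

Evaluate at each of the 2 elements of ℤ_2:
g(0) = 1; g(1) = 1.
No element is a root.

0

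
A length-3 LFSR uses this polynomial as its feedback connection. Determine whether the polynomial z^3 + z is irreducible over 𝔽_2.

No

Write f(z) = z^3 + z.
Check for roots in 𝔽_2: f(0) = 0 → root; f(1) = 0 → root.
f(0) = 0, so (z) divides f(z); f is reducible.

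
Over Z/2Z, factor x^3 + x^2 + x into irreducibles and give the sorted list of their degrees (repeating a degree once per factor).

Write g(x) = x^3 + x^2 + x.
Roots in Z/2Z: g(0) = 0 → root; g(1) = 1.
Linear factors from roots: (x).
Complete factorization: g(x) = (x)·(x^2 + x + 1).
Factor degrees with multiplicity: 1 + 2 = 3.

1, 2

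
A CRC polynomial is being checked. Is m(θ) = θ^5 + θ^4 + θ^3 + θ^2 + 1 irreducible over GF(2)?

Check for roots in GF(2): m(0) = 1; m(1) = 1.
No roots, so no linear factors.
Monic irreducibles of degree 2 over GF(2): θ^2 + θ + 1.
None of them divide m (all give nonzero remainder).
No irreducible factor of degree ≤ 2 exists, so m is irreducible over GF(2).

Yes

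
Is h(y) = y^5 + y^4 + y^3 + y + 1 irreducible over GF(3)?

Yes

Check for roots in GF(3): h(0) = 1; h(1) = 2; h(2) = 2.
No roots, so no linear factors.
Monic irreducibles of degree 2 over GF(3): y^2 + 1, y^2 + y + 2, y^2 + 2y + 2.
None of them divide h (all give nonzero remainder).
No irreducible factor of degree ≤ 2 exists, so h is irreducible over GF(3).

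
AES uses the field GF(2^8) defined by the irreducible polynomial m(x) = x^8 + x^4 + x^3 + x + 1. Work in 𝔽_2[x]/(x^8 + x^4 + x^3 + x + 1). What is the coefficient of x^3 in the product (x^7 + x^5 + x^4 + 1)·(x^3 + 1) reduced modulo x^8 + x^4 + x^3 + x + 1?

1

Multiply in 𝔽_2[x]: (x^7 + x^5 + x^4 + 1)·(x^3 + 1) = x^10 + x^8 + x^5 + x^4 + x^3 + 1.
Reduce using x^8 ≡ x^4 + x^3 + x + 1 (mod x^8 + x^4 + x^3 + x + 1).
Reduced: x^6 + x^3 + x^2 + x.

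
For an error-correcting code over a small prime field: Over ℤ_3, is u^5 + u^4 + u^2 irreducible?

No

Write m(u) = u^5 + u^4 + u^2.
Check for roots in ℤ_3: m(0) = 0 → root; m(1) = 0 → root; m(2) = 1.
m(0) = 0, so (u) divides m(u); m is reducible.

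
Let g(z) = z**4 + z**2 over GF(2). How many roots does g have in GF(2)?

2

Evaluate at each of the 2 elements of GF(2):
g(0) = 0 → root; g(1) = 0 → root.
Roots: {0, 1}.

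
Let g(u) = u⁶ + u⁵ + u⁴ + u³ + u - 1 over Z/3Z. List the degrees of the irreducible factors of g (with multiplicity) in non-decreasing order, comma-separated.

6

Roots in Z/3Z: g(0) = 2; g(1) = 1; g(2) = 1.
Complete factorization: g(u) = (u⁶ + u⁵ + u⁴ + u³ + u - 1).
Factor degrees with multiplicity: 6 = 6.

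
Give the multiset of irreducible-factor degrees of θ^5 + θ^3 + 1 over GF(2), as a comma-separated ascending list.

Write g(θ) = θ^5 + θ^3 + 1.
Roots in GF(2): g(0) = 1; g(1) = 1.
Complete factorization: g(θ) = (θ^5 + θ^3 + 1).
Factor degrees with multiplicity: 5 = 5.

5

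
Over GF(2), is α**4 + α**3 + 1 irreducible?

Yes

Write P(α) = α**4 + α**3 + 1.
Check for roots in GF(2): P(0) = 1; P(1) = 1.
No roots, so no linear factors.
Monic irreducibles of degree 2 over GF(2): α**2 + α + 1.
None of them divide P (all give nonzero remainder).
No irreducible factor of degree ≤ 2 exists, so P is irreducible over GF(2).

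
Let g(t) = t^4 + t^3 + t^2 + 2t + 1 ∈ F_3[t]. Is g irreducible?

Check for roots in F_3: g(0) = 1; g(1) = 0 → root; g(2) = 0 → root.
g(1) = 0, so (t − 1) divides g(t); g is reducible.

No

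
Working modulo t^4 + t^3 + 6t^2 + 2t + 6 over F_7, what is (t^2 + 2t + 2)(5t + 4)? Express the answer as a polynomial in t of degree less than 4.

Multiply in F_7[t]: (t^2 + 2t + 2)·(5t + 4) = 5t^3 + 4t + 1.
Reduced: 5t^3 + 4t + 1.

5t^3 + 4t + 1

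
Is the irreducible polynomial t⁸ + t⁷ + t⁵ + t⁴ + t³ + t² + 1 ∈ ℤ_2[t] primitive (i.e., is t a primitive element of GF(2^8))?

No

Write f(t) = t⁸ + t⁷ + t⁵ + t⁴ + t³ + t² + 1.
|GF(2^8)^×| = 2^8 − 1 = 255. Prime factorization: 255 = 3·5·17.
f is primitive ⇔ t has order 255 in GF(2)[t]/(f), i.e. t^(255/q) ≠ 1 for each prime q | 255.
t^(85) mod f = 1
t^(51) mod f = t⁷ + t⁶ + t² + 1.
t^(15) mod f = t⁷ + t⁴ + t².
Since t^(85) = 1, the order of t divides 85 < 255; not primitive.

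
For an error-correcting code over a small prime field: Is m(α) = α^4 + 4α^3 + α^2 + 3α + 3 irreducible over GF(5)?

No

Check for roots in GF(5): m(0) = 3; m(1) = 2; m(2) = 1; m(3) = 0 → root; m(4) = 3.
m(3) = 0, so (α − 3) divides m(α); m is reducible.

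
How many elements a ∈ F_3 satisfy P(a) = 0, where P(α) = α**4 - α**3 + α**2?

2

Evaluate at each of the 3 elements of F_3:
P(0) = 0 → root; P(1) = 1; P(2) = 0 → root.
Roots: {0, 2}.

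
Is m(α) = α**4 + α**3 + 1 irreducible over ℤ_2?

Check for roots in ℤ_2: m(0) = 1; m(1) = 1.
No roots, so no linear factors.
Monic irreducibles of degree 2 over GF(2): α**2 + α + 1.
None of them divide m (all give nonzero remainder).
No irreducible factor of degree ≤ 2 exists, so m is irreducible over GF(2).

Yes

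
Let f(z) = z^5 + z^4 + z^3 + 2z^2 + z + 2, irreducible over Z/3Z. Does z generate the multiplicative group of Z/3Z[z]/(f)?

|GF(3^5)^×| = 3^5 − 1 = 242. Prime factorization: 242 = 2·11^2.
f is primitive ⇔ z has order 242 in GF(3)[z]/(f), i.e. z^(242/q) ≠ 1 for each prime q | 242.
z^(121) mod f = 1
z^(22) mod f = 2z^4 + 2z^3 + 2.
Since z^(121) = 1, the order of z divides 121 < 242; not primitive.

No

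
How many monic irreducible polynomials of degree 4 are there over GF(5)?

150

By the necklace-counting formula, N_5(4) = (1/4) Σ_{d|4} μ(4/d)·5^d.
Divisors of 4: 1, 2, 4; μ(4/d) for each: 0, -1, 1.
Σ = − 5^2 + 5^4 = 600.
N = 600/4 = 150.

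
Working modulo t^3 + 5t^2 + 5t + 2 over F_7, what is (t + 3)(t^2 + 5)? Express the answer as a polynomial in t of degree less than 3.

Multiply in F_7[t]: (t + 3)·(t^2 + 5) = t^3 + 3t^2 + 5t + 1.
Reduce using t^3 ≡ 2t^2 + 2t + 5 (mod t^3 + 5t^2 + 5t + 2).
Reduced: 5t^2 + 6.

5t^2 + 6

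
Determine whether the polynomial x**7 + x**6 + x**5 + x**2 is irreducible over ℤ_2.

No

Write h(x) = x**7 + x**6 + x**5 + x**2.
Check for roots in ℤ_2: h(0) = 0 → root; h(1) = 0 → root.
h(0) = 0, so (x) divides h(x); h is reducible.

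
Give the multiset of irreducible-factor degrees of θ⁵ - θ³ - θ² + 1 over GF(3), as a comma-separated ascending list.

1, 1, 1, 1, 1

Write f(θ) = θ⁵ - θ³ - θ² + 1.
Roots in GF(3): f(0) = 1; f(1) = 0 → root; f(2) = 0 → root.
Linear factors from roots: (θ - 1), (θ + 1).
Complete factorization: f(θ) = (θ + 1)·(θ - 1)^4.
Factor degrees with multiplicity: 1 + 1 + 1 + 1 + 1 = 5.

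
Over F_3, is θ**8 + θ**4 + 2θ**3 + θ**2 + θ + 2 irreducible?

Write P(θ) = θ**8 + θ**4 + 2θ**3 + θ**2 + θ + 2.
Check for roots in F_3: P(0) = 2; P(1) = 2; P(2) = 2.
No roots, so no linear factors.
Monic irreducibles of degree 2 over GF(3): θ**2 + 1, θ**2 + θ + 2, θ**2 + 2θ + 2.
None of them divide P (all give nonzero remainder).
Degree-3 irreducible divisors: test the 8 monic irreducibles of degree 3 over GF(3).
None of them divide P (all give nonzero remainder).
Degree-4 irreducible divisors: test the 18 monic irreducibles of degree 4 over GF(3).
None of them divide P (all give nonzero remainder).
No irreducible factor of degree ≤ 4 exists, so P is irreducible over GF(3).

Yes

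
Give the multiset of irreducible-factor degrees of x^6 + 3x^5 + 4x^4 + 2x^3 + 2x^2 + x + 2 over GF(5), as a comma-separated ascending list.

Write f(x) = x^6 + 3x^5 + 4x^4 + 2x^3 + 2x^2 + x + 2.
Roots in GF(5): f(0) = 2; f(1) = 0 → root; f(2) = 2; f(3) = 4; f(4) = 3.
Linear factors from roots: (x + 4).
Complete factorization: f(x) = (x + 4)·(x^2 + x + 1)·(x^3 + 3x^2 + 4x + 3).
Factor degrees with multiplicity: 1 + 2 + 3 = 6.

1, 2, 3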